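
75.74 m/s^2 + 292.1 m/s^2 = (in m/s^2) 367.8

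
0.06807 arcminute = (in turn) 3.151e-06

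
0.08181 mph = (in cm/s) 3.657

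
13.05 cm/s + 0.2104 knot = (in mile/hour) 0.534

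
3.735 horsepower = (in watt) 2785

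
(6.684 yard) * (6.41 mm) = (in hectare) 3.918e-06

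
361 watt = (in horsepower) 0.4841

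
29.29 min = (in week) 0.002906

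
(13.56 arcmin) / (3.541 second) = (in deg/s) 0.06382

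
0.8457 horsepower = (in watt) 630.6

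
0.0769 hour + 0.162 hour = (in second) 860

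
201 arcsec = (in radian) 0.0009745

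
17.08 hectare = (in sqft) 1.838e+06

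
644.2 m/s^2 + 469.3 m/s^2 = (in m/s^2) 1114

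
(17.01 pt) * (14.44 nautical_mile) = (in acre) 0.03965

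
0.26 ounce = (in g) 7.371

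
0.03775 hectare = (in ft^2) 4063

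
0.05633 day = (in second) 4867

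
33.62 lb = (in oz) 537.9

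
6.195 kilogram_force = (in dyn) 6.075e+06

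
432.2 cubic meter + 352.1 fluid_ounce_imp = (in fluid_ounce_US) 1.461e+07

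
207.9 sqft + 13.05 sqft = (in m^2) 20.53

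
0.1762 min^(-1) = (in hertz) 0.002937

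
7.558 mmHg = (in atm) 0.009945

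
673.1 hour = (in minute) 4.039e+04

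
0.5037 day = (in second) 4.352e+04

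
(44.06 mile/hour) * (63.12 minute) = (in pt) 2.115e+08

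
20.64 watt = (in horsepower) 0.02768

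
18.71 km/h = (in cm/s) 519.7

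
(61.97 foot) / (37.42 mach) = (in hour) 4.118e-07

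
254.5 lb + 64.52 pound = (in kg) 144.7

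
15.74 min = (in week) 0.001562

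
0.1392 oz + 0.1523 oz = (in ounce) 0.2915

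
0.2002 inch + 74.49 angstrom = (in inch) 0.2002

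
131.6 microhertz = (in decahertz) 1.316e-05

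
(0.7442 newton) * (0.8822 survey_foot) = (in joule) 0.2001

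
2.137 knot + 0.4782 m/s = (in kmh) 5.679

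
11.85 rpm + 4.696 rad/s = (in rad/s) 5.937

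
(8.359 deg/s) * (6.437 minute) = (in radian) 56.35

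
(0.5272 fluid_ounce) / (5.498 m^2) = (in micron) 2.836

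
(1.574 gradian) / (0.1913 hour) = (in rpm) 0.0003428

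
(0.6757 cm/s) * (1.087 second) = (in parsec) 2.38e-19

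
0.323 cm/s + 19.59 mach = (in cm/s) 6.67e+05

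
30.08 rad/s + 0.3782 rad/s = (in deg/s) 1745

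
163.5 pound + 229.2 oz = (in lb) 177.8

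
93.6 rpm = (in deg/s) 561.6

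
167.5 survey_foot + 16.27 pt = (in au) 3.413e-10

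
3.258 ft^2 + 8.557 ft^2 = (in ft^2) 11.82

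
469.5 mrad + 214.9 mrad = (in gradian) 43.57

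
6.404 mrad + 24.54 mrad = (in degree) 1.773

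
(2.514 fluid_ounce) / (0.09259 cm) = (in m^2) 0.0803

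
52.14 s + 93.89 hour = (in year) 0.01072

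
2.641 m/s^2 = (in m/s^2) 2.641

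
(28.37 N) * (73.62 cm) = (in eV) 1.304e+20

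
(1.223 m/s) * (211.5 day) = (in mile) 1.389e+04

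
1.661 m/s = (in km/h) 5.98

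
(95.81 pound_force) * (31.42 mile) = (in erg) 2.155e+14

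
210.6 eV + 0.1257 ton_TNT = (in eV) 3.283e+27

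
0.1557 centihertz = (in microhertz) 1557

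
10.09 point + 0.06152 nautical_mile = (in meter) 113.9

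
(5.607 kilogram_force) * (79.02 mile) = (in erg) 6.993e+13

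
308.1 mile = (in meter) 4.958e+05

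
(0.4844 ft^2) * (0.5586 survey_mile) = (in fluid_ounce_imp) 1.424e+06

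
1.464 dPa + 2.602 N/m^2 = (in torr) 0.02061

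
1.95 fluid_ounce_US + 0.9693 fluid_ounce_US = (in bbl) 0.000543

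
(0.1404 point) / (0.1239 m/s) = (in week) 6.61e-10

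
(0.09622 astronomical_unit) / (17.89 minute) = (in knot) 2.607e+07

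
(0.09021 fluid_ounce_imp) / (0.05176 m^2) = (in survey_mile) 3.077e-08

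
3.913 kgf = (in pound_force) 8.627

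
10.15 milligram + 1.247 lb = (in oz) 19.95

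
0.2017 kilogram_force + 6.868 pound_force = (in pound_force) 7.313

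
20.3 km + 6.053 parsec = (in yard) 2.043e+17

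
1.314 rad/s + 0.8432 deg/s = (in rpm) 12.69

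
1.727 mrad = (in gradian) 0.1099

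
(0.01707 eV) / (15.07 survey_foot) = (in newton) 5.954e-22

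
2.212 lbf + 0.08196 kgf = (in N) 10.64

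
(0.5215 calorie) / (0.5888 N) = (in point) 1.05e+04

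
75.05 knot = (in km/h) 139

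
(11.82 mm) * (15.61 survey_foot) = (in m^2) 0.05624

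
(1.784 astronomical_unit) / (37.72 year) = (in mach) 0.6589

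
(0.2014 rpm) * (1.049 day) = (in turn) 304.2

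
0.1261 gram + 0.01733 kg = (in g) 17.46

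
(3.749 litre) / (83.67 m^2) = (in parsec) 1.452e-21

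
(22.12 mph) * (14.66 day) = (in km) 1.253e+04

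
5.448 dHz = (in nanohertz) 5.448e+08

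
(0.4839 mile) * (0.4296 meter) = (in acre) 0.08267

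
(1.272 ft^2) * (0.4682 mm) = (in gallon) 0.01462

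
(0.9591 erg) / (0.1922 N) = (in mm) 0.000499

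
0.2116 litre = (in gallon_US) 0.0559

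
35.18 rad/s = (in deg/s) 2016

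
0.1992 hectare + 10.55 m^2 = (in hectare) 0.2003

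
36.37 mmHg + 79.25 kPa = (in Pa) 8.41e+04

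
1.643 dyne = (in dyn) 1.643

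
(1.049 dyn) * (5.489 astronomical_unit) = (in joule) 8.614e+06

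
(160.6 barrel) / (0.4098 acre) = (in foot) 0.05051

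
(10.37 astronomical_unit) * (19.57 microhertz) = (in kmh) 1.093e+08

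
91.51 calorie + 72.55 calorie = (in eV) 4.284e+21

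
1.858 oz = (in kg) 0.05267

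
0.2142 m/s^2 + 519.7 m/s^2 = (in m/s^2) 519.9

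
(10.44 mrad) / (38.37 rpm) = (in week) 4.296e-09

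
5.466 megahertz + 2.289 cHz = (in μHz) 5.466e+12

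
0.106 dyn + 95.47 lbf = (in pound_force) 95.47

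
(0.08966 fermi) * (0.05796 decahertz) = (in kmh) 1.871e-16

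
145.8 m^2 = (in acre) 0.03603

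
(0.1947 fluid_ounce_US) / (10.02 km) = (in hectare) 5.746e-14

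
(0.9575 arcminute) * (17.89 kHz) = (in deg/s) 285.5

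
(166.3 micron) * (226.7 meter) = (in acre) 9.316e-06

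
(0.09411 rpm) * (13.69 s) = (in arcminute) 463.8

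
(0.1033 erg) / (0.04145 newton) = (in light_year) 2.634e-23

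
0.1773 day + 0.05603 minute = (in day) 0.1773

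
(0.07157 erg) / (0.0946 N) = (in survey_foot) 2.482e-07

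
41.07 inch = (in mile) 0.0006482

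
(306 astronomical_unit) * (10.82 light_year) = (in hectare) 4.686e+26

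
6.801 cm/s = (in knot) 0.1322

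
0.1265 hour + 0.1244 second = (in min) 7.592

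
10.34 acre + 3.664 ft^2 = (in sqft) 4.504e+05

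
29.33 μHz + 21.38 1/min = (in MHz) 3.564e-07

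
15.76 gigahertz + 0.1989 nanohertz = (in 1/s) 1.576e+10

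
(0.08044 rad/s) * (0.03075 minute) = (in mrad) 148.4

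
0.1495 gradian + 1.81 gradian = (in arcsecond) 6349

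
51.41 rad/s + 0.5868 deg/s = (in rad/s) 51.42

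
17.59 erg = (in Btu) 1.667e-09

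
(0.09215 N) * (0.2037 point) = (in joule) 6.622e-06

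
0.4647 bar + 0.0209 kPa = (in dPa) 4.649e+05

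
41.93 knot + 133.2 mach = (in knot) 8.82e+04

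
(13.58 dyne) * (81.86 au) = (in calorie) 3.975e+08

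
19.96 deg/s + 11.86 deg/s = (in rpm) 5.303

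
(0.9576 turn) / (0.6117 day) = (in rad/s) 0.0001138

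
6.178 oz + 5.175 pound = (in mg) 2.522e+06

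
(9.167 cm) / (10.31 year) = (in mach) 8.28e-13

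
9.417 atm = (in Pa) 9.542e+05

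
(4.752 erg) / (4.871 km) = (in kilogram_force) 9.948e-12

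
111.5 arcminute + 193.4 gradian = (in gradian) 195.5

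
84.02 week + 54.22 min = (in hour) 1.412e+04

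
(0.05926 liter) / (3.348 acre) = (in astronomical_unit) 2.924e-20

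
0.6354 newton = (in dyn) 6.354e+04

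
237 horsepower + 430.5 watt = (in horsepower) 237.6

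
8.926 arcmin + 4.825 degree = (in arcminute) 298.4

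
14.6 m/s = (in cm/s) 1460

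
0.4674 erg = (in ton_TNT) 1.117e-17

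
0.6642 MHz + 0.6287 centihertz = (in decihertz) 6.642e+06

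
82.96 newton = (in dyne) 8.296e+06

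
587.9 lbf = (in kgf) 266.7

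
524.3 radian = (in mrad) 5.243e+05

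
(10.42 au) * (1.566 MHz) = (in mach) 7.169e+15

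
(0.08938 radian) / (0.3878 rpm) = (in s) 2.201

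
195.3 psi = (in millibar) 1.347e+04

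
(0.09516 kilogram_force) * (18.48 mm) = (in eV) 1.076e+17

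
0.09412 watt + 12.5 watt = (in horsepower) 0.01689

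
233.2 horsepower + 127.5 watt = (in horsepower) 233.4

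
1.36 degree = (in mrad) 23.74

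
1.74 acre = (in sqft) 7.579e+04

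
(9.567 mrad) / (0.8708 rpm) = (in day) 1.214e-06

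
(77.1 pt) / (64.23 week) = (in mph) 1.566e-09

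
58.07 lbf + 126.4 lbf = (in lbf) 184.5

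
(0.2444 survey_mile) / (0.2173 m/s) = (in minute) 30.17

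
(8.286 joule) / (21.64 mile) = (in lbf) 5.349e-05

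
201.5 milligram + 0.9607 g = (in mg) 1162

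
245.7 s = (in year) 7.791e-06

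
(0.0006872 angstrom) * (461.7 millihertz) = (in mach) 9.318e-17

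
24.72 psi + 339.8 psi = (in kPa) 2513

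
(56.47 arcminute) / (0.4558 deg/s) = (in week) 3.414e-06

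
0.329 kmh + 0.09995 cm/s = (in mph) 0.2067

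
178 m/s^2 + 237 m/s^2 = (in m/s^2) 415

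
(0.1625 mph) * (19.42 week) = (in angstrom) 8.532e+15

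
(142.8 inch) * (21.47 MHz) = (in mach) 2.287e+05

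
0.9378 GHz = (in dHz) 9.378e+09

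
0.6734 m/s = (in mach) 0.001978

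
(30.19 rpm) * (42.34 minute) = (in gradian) 5.113e+05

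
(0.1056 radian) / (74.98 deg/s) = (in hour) 2.241e-05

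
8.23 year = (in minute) 4.326e+06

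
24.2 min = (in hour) 0.4033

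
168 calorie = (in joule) 702.9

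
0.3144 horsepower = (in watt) 234.4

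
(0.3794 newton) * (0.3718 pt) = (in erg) 497.6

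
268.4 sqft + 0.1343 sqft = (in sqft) 268.5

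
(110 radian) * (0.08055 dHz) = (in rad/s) 0.8861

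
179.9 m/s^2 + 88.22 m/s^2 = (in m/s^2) 268.1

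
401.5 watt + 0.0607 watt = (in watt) 401.6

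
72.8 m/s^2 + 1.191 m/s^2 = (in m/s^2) 73.99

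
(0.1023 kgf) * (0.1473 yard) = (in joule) 0.1351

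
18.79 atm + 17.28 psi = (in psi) 293.4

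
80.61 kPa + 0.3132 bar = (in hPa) 1119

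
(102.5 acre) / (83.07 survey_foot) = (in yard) 1.792e+04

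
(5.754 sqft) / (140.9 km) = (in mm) 0.003794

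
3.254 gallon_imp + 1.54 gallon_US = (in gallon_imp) 4.536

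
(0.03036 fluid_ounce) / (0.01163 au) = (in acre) 1.275e-19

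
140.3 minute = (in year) 0.0002669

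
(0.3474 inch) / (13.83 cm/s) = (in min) 0.001063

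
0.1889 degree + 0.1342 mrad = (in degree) 0.1966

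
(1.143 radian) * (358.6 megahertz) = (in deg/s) 2.348e+10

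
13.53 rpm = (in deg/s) 81.18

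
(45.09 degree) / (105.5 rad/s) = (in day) 8.634e-08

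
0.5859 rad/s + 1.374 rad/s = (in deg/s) 112.3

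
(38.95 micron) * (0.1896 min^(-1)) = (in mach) 3.615e-10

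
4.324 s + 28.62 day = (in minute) 4.121e+04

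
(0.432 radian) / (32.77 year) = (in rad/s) 4.18e-10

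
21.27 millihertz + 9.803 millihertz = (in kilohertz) 3.107e-05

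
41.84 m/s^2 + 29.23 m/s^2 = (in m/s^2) 71.07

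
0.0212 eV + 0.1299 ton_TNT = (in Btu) 5.151e+05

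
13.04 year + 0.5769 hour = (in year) 13.04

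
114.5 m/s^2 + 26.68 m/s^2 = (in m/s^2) 141.2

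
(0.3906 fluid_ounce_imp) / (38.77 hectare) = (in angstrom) 0.2863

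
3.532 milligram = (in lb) 7.787e-06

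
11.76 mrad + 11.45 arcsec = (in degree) 0.677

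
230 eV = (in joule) 3.685e-17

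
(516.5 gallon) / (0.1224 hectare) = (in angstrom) 1.597e+07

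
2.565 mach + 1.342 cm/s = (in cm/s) 8.734e+04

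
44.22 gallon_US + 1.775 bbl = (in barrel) 2.828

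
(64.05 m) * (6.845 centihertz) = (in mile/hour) 9.807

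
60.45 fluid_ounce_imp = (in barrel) 0.0108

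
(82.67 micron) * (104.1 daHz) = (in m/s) 0.08606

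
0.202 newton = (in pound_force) 0.04541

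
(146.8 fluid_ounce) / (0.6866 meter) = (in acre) 1.562e-06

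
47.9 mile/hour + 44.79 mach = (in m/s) 1.527e+04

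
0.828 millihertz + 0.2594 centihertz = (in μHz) 3422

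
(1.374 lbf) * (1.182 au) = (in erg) 1.081e+19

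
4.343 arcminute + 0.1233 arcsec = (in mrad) 1.264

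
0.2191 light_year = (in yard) 2.267e+15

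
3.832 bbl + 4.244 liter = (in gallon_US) 162.1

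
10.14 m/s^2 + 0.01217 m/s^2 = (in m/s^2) 10.15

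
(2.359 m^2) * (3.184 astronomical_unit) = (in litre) 1.124e+15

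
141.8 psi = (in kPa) 977.7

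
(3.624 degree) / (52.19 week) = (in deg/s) 1.148e-07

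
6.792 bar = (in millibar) 6792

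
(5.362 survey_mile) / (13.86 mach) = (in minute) 0.03048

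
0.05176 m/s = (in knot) 0.1006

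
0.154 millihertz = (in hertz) 0.000154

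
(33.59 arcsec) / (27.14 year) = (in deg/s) 1.09e-11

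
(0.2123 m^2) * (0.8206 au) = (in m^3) 2.606e+10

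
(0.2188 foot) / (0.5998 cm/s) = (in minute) 0.1853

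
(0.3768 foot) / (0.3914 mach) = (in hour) 2.394e-07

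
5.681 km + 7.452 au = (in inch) 4.389e+13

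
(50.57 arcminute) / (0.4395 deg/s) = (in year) 6.081e-08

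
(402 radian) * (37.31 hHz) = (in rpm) 1.432e+07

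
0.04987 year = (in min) 2.621e+04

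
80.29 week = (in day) 562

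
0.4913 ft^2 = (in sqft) 0.4913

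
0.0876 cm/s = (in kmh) 0.003154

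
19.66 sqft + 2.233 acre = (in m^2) 9038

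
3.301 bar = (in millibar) 3301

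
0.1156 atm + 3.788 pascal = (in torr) 87.88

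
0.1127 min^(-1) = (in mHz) 1.878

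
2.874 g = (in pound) 0.006336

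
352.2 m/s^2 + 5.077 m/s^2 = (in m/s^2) 357.3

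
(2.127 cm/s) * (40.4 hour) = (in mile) 1.922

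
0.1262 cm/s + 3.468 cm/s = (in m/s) 0.03594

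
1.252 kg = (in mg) 1.252e+06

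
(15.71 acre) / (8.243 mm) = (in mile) 4792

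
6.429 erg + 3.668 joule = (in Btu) 0.003477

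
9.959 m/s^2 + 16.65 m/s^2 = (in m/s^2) 26.61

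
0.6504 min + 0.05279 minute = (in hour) 0.01172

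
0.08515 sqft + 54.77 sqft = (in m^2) 5.096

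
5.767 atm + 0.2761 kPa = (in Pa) 5.846e+05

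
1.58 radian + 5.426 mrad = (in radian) 1.585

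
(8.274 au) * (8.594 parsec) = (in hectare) 3.282e+25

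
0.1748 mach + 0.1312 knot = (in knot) 115.8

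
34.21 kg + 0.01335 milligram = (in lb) 75.42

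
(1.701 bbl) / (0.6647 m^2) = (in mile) 0.0002528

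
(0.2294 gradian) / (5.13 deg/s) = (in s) 0.04025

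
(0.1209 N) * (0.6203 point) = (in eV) 1.651e+14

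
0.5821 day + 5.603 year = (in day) 2046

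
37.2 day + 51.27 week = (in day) 396.1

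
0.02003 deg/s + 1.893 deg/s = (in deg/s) 1.913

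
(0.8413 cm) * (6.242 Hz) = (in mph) 0.1175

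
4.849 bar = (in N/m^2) 4.849e+05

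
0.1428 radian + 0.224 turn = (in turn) 0.2467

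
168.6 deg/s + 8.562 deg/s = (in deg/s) 177.2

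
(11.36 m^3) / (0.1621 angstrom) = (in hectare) 7.008e+07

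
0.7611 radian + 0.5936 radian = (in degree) 77.62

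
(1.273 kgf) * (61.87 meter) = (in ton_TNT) 1.846e-07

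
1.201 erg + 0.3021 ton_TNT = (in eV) 7.889e+27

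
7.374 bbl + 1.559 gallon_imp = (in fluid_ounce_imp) 4.151e+04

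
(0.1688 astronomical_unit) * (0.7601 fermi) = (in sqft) 0.0002066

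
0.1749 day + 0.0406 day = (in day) 0.2155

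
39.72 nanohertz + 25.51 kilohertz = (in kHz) 25.51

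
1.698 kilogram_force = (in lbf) 3.743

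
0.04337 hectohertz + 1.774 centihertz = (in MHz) 4.355e-06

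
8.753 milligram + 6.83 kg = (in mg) 6.83e+06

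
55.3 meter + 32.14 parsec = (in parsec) 32.14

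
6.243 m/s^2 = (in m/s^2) 6.243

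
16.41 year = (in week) 855.7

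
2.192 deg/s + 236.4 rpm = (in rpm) 236.8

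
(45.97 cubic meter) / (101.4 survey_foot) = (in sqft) 16.01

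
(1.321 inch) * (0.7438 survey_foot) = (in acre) 1.88e-06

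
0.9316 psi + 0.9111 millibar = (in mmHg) 48.86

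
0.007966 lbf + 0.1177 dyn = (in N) 0.03544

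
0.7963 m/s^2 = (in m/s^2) 0.7963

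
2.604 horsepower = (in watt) 1942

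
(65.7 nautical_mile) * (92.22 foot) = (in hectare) 342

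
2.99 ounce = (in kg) 0.08477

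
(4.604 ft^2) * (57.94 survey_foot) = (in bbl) 47.51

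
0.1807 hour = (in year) 2.063e-05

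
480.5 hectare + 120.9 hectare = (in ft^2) 6.473e+07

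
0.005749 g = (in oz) 0.0002028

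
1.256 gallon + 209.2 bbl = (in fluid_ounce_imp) 1.171e+06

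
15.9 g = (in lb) 0.03505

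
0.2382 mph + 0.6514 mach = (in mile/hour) 496.4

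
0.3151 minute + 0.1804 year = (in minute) 9.482e+04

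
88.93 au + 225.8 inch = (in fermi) 1.33e+28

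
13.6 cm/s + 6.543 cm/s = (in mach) 0.0005916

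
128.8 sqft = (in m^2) 11.97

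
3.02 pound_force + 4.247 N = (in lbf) 3.975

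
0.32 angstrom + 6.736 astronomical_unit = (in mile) 6.262e+08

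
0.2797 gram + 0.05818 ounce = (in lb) 0.004253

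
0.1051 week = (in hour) 17.66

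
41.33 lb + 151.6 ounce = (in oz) 812.9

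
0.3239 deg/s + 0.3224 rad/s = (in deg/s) 18.8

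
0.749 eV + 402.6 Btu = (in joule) 4.248e+05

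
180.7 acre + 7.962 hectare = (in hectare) 81.09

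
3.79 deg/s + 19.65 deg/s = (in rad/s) 0.4091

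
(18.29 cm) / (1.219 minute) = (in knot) 0.004861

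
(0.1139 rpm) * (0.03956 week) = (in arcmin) 9.811e+05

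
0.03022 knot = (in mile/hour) 0.03478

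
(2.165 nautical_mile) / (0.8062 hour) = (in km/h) 4.973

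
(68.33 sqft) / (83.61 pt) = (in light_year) 2.275e-14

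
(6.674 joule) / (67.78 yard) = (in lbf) 0.02421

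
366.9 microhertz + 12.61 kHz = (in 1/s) 1.261e+04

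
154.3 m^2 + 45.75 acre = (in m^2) 1.853e+05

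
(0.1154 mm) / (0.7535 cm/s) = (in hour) 4.254e-06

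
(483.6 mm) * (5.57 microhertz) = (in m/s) 2.694e-06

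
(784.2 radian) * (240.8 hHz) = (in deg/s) 1.082e+09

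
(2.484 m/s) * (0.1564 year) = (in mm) 1.225e+10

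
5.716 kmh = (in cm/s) 158.8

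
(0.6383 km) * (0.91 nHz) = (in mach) 1.706e-09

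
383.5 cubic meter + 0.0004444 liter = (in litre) 3.835e+05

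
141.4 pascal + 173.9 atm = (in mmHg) 1.322e+05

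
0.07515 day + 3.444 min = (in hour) 1.861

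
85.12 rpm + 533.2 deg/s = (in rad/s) 18.22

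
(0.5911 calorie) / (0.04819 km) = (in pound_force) 0.01154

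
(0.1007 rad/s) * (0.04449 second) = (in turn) 0.000713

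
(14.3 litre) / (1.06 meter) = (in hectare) 1.349e-06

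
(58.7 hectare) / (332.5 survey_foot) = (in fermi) 5.792e+18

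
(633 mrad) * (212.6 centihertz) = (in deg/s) 77.11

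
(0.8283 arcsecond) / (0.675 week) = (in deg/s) 5.636e-10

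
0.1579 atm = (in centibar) 16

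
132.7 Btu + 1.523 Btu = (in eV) 8.839e+23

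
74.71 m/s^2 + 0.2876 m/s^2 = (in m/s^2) 75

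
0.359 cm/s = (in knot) 0.006978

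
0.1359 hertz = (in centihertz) 13.59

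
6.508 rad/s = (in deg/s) 372.9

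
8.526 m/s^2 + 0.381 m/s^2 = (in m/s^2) 8.907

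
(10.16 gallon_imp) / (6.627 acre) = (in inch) 6.781e-05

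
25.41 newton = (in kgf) 2.591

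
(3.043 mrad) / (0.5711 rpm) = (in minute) 0.000848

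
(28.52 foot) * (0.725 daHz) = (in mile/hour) 141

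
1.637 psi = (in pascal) 1.129e+04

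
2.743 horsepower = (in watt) 2045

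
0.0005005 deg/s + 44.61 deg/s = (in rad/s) 0.7786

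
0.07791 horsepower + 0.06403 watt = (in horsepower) 0.078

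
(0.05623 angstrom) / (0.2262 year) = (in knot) 1.532e-18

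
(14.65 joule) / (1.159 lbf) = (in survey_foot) 9.323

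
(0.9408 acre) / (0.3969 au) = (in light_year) 6.778e-24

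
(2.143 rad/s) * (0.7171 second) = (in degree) 88.05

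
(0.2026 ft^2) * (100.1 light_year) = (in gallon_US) 4.709e+18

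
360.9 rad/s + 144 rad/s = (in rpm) 4821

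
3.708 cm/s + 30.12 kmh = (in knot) 16.34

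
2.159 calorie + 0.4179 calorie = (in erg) 1.078e+08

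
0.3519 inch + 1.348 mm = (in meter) 0.01029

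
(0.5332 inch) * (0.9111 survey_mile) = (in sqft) 213.8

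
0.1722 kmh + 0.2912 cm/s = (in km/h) 0.1827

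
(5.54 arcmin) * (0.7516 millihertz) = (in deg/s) 6.94e-05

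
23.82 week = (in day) 166.7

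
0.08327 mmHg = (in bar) 0.000111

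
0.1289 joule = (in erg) 1.289e+06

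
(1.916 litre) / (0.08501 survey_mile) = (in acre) 3.461e-09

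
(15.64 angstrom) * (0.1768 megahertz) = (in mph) 0.0006185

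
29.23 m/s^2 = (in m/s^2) 29.23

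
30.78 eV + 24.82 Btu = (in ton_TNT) 6.259e-06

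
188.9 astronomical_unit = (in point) 8.01e+16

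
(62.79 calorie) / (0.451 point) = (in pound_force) 3.712e+05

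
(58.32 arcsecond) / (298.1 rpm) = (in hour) 2.516e-09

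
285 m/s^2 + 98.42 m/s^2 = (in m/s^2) 383.4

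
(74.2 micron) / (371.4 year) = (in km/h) 2.281e-14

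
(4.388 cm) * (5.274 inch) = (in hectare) 5.878e-07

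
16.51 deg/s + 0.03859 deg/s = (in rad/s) 0.2888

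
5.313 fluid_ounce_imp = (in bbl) 0.0009495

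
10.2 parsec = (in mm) 3.147e+20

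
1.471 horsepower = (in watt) 1097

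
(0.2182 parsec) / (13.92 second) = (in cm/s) 4.837e+16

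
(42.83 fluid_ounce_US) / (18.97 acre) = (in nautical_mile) 8.909e-12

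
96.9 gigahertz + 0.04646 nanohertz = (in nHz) 9.69e+19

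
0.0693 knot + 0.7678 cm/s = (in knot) 0.08422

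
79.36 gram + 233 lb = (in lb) 233.2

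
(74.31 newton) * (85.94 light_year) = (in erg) 6.042e+26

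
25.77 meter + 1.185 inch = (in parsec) 8.361e-16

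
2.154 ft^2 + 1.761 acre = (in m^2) 7127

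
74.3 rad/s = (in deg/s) 4257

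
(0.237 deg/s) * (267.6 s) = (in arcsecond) 2.283e+05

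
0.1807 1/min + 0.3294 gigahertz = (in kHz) 3.294e+05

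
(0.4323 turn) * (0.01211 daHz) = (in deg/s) 18.85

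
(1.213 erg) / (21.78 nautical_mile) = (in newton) 3.007e-12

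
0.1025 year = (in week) 5.345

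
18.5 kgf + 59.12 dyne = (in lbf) 40.79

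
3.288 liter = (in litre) 3.288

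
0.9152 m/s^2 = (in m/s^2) 0.9152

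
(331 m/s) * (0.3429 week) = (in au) 0.0004589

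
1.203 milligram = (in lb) 2.652e-06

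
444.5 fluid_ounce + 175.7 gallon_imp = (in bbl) 5.107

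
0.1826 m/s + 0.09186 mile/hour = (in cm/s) 22.37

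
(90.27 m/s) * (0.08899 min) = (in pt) 1.366e+06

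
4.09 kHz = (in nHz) 4.09e+12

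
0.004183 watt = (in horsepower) 5.609e-06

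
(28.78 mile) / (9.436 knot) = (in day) 0.1104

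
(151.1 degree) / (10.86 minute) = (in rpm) 0.03865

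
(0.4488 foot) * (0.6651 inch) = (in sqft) 0.02487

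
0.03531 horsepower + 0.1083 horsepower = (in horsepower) 0.1436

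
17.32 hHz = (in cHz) 1.732e+05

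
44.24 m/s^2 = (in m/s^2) 44.24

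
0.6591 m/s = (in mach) 0.001936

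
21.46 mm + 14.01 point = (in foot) 0.08662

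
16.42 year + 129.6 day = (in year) 16.78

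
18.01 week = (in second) 1.089e+07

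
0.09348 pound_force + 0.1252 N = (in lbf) 0.1216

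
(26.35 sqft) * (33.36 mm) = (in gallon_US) 21.57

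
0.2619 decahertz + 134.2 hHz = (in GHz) 1.342e-05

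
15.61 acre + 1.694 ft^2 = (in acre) 15.61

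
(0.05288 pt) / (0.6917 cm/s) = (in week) 4.459e-09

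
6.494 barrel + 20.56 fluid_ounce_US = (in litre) 1033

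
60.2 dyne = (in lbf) 0.0001353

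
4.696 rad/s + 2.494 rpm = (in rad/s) 4.957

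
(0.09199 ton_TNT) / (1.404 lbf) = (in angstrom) 6.163e+17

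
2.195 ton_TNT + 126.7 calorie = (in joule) 9.184e+09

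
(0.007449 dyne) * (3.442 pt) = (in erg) 0.0009045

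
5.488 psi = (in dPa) 3.784e+05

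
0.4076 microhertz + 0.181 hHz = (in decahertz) 1.81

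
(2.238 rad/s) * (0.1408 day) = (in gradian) 1.733e+06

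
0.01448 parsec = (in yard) 4.886e+14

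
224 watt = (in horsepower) 0.3004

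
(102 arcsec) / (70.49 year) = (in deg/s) 1.275e-11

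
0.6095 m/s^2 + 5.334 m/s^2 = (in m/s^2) 5.943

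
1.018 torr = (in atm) 0.001339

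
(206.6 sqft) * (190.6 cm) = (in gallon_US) 9664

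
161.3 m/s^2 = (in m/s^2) 161.3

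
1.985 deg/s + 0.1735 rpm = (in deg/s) 3.026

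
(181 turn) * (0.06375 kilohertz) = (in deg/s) 4.154e+06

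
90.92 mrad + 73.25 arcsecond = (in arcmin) 313.8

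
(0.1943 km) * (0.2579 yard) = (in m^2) 45.82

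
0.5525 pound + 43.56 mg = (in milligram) 2.507e+05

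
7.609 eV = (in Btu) 1.155e-21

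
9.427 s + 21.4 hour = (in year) 0.002443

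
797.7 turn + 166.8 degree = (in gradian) 3.193e+05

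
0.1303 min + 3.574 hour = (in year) 0.0004082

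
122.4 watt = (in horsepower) 0.1641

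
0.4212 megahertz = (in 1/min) 2.527e+07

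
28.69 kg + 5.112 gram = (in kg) 28.7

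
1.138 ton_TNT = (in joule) 4.761e+09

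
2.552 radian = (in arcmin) 8773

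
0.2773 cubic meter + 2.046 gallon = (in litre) 285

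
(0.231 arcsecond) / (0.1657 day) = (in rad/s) 7.823e-11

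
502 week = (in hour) 8.434e+04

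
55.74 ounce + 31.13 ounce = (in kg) 2.463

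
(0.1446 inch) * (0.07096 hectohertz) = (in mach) 7.654e-05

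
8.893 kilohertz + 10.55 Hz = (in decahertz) 890.4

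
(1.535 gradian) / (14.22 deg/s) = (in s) 0.09715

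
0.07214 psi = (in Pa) 497.4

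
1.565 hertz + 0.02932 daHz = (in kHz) 0.001858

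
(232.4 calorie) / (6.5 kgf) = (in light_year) 1.612e-15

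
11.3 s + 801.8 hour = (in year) 0.09153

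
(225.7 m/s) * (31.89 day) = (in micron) 6.219e+14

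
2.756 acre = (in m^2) 1.115e+04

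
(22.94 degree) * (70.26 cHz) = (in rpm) 2.686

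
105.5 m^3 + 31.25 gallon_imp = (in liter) 1.056e+05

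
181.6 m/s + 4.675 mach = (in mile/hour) 3967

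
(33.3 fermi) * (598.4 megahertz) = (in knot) 3.873e-05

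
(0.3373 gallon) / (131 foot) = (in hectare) 3.198e-09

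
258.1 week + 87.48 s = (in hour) 4.336e+04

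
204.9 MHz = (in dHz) 2.049e+09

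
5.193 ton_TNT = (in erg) 2.173e+17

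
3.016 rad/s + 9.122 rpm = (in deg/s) 227.5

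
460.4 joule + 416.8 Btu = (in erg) 4.402e+12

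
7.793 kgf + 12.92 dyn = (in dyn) 7.642e+06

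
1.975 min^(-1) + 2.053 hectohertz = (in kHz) 0.2053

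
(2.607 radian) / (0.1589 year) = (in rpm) 4.968e-06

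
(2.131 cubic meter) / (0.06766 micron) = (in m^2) 3.15e+07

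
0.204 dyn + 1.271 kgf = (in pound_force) 2.802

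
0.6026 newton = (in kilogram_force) 0.06145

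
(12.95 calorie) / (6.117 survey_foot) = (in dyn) 2.906e+06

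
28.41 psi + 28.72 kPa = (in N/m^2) 2.246e+05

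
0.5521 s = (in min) 0.009202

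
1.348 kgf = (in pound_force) 2.972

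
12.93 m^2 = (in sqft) 139.2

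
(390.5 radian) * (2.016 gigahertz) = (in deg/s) 4.511e+13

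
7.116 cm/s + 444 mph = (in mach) 0.5831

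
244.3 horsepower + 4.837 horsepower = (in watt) 1.858e+05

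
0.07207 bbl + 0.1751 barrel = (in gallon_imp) 8.644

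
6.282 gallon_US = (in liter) 23.78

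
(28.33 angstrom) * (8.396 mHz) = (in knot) 4.624e-11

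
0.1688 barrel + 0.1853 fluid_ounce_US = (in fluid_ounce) 907.7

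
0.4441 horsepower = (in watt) 331.2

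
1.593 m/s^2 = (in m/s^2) 1.593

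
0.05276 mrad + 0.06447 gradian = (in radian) 0.001065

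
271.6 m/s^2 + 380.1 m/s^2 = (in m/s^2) 651.7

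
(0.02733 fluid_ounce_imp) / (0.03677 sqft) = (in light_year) 2.403e-20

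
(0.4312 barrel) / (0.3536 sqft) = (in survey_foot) 6.847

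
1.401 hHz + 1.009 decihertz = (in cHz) 1.402e+04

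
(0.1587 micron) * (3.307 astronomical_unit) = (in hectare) 7.851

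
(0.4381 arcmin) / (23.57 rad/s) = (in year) 1.714e-13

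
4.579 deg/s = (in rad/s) 0.07992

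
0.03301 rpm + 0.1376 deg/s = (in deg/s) 0.3357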